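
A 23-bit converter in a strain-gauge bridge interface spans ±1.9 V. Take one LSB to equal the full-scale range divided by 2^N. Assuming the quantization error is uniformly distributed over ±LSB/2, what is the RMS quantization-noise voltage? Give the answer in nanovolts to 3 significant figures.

Span: 1.9 V − (-1.9 V) = 3.8 V.
One LSB is 3.8 V / 8388608 = 453.00 nV.
σ_q = LSB/√12 = 453.00 nV/3.4641 = 131 nV.

131 nV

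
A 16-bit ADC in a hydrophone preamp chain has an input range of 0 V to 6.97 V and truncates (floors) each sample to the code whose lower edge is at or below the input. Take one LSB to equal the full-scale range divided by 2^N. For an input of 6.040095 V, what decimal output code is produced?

Range is 6.97 V. LSB = 6.97 V / 2^16 ≈ 106.4 µV.
code = ⌊(V_in − V_min)/LSB⌋ = ⌊(V_in − V_min) × 2^16 / range⌋
     = ⌊(6.040095 − (0)) × 65536 / 6.97⌋ = ⌊6.040095 × 65536/6.97⌋
     = ⌊56792.492⌋ = 56792.

56792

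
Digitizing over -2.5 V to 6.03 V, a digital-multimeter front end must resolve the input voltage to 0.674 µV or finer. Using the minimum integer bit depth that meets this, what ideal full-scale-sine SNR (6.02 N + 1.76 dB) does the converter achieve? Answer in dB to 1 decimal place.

Span: 6.03 V − (-2.5 V) = 8.53 V.
8.53 V / 0.674 µV = 1.266e7. Since 2^23 = 8388608 and 2^24 = 16777216, N = 24.
6.02(24) + 1.76 = 146.24 dB.

146.2 dB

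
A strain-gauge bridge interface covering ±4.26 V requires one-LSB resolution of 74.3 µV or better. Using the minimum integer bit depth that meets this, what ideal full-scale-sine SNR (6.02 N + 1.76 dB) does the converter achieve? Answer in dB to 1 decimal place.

The full-scale span is 4.26 − (-4.26) = 8.52 V.
Required number of levels: 8.52/74.3 µV = 114670; smallest N with 2^N ≥ that is 17.
Ideal SNR at N = 17: 6.02·17 + 1.76 = 104.1 dB.

104.1 dB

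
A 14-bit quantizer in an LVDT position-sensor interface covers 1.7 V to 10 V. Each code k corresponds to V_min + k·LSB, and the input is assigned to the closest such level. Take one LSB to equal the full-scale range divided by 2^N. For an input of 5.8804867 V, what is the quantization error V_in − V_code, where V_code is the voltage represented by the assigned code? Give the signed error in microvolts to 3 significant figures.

+91.2 µV

Range = 10 − (1.7) = 8.3 V. LSB = 8.3 V / 2^14 ≈ 0.5066 mV.
Position in LSBs: (5.8804867 − (1.7)) × 16384/8.3 = 8252.1800; rounding gives k = 8252.
V_code = V_min + k × range/2^14 = 1.7 + 8252 × 8.3/16384 = 5.8803955078 V.
V_in − V_code = 5.8804867 − (5.8803955078) = +91.2 µV.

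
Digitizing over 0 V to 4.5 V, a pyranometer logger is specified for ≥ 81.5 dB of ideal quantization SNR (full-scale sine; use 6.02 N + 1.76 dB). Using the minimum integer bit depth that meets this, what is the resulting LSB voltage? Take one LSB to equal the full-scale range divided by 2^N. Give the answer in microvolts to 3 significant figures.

275 µV

Full-scale range = 4.5 V.
Solving 6.02 N ≥ 81.5 − 1.76: N ≥ 13.246. Round up → N = 14.
LSB = 4.5 V / 2^14 = 275 µV.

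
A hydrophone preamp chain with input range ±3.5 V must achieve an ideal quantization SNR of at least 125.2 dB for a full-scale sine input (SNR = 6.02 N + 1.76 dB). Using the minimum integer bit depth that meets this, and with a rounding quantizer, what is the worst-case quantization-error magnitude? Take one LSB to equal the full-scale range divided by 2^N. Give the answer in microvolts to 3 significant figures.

1.67 µV

The full-scale span is 3.5 − (-3.5) = 7 V.
6.02 N + 1.76 ≥ 125.2 gives N ≥ 20.505, so the minimum integer is 21.
LSB = 7 V ÷ 2^21 = 7/2097152 V = 3.3379 µV.
|e|_max = LSB/2 = 1.67 µV.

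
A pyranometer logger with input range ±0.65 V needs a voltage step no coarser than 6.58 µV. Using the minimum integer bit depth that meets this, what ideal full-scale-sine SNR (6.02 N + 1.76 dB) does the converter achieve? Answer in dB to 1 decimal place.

Range = 0.65 − (-0.65) = 1.3 V.
1.3 V / 6.58 µV = 197600. Since 2^17 = 131072 and 2^18 = 262144, N = 18.
Ideal SNR at N = 18: 6.02·18 + 1.76 = 110.1 dB.

110.1 dB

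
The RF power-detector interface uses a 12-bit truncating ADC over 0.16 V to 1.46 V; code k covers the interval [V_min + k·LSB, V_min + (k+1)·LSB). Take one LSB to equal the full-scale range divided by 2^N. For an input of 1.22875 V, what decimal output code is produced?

3367

Range = 1.46 − (0.16) = 1.3 V. LSB = 1.3 V / 2^12 ≈ 317.4 µV.
(V_in − V_min) × 2^12/range = (1.22875 − (0.16)) × 4096/1.3 = 3367.385.
Floor → code = 3367.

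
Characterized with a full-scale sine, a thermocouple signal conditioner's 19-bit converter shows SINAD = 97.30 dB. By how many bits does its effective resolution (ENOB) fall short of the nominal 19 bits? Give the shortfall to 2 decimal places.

ENOB = (SINAD − 1.76)/6.02 = (97.30 − 1.76)/6.02 = 15.8704 bits.
Shortfall = 19 − 15.8704 = 3.1296 bits.

3.13 bits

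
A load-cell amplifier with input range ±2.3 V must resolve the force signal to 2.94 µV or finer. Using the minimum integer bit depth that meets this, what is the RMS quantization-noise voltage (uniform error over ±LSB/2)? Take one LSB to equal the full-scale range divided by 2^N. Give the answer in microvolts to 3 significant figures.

0.633 µV

Full-scale range = 2.3 V − (-2.3 V) = 4.6 V.
4.6 V / 2.94 µV = 1.565e6. Since 2^20 = 1048576 and 2^21 = 2097152, N = 21.
One LSB is 4.6 V / 2097152 = 2.1935 µV.
RMS noise = LSB/√12 = 0.633 µV.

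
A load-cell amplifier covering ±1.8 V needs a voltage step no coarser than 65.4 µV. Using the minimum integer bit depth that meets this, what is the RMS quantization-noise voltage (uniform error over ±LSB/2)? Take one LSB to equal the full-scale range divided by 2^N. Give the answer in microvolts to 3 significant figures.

15.9 µV

Span: 1.8 V − (-1.8 V) = 3.6 V.
Required number of levels: 3.6/65.4 µV = 55046; smallest N with 2^N ≥ that is 16.
LSB = 3.6 V / 2^16 = 54.932 µV.
V_rms = LSB/√12 = 15.9 µV.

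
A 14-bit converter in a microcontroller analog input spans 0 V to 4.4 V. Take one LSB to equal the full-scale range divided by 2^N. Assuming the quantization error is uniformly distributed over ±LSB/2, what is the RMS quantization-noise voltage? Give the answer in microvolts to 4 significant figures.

77.53 µV

V_FS = 4.4 V.
One LSB is 4.4 V / 16384 = 268.555 µV.
For a uniform distribution on [−LSB/2, +LSB/2], V_rms = LSB/√12 = 268.555 µV/3.4641 = 77.53 µV.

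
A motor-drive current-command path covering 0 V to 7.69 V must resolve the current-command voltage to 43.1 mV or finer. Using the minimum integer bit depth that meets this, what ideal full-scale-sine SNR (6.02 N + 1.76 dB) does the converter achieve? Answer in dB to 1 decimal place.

V_FS = 7.69 V.
7.69 V / 43.1 mV = 178.4. Since 2^7 = 128 and 2^8 = 256, N = 8.
Ideal SNR at N = 8: 6.02·8 + 1.76 = 49.9 dB.

49.9 dB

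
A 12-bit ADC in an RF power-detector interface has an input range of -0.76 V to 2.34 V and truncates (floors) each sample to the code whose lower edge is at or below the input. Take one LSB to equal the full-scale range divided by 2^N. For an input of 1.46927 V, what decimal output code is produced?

The full-scale span is 2.34 − (-0.76) = 3.1 V. LSB = 3.1 V / 2^12 ≈ 0.7568 mV.
(V_in − V_min) × 2^12/range = (1.46927 − (-0.76)) × 4096/3.1 = 2945.513.
Floor → code = 2945.

2945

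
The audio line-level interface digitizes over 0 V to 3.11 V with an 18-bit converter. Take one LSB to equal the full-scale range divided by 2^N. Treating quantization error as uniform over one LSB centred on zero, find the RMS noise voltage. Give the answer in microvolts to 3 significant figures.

Span = 3.11 V.
LSB = 3.11 V ÷ 2^18 = 3.11/262144 V = 11.864 µV.
RMS of a uniform error over width LSB is LSB/√12 = 3.42 µV.

3.42 µV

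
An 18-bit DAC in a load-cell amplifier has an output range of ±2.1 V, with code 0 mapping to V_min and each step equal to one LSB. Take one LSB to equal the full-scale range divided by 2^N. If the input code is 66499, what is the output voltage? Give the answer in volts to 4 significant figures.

-1.035 V

Range = 2.1 − (-2.1) = 4.2 V. LSB = 4.2 V / 2^18.
V_out = V_min + code × LSB = -2.1 V + 66499 × 4.2 V / 262144
      = -2.1 V + 1.06543 V = -1.03457 V.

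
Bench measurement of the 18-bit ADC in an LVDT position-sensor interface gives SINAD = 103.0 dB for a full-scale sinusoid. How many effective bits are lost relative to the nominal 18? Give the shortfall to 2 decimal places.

N_eff = (103.0 − 1.76)/6.02 = 16.8173 bits.
Shortfall = 18 − 16.8173 = 1.1827 bits.

1.18 bits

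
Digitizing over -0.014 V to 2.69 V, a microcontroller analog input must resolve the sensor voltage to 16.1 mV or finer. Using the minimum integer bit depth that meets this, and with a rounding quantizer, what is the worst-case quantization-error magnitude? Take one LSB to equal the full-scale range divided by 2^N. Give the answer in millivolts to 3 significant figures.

5.28 mV

The full-scale span is 2.69 − (-0.014) = 2.704 V.
Levels needed ≥ 2.704/16.1 mV = 168.0. 2^8 = 256 suffices, so N_min = 8.
Step size = 2.704/256 V = 10.563 mV.
Max error for round-to-nearest is LSB/2 = 5.28 mV.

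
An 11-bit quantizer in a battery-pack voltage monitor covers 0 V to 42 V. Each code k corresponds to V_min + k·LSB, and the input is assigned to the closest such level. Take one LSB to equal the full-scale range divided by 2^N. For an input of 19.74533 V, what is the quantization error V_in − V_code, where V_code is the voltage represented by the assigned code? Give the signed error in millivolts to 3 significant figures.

V_FS = 42 V. LSB = 42 V / 2^11 ≈ 20.51 mV.
Position in LSBs: (19.74533 − (0)) × 2048/42 = 962.8199; rounding gives k = 963.
V_code = V_min + k × range/2^11 = 0 + 963 × 42/2048 = 19.74902344 V.
V_in − V_code = 19.74533 − (19.74902344) = −3.69 mV.

−3.69 mV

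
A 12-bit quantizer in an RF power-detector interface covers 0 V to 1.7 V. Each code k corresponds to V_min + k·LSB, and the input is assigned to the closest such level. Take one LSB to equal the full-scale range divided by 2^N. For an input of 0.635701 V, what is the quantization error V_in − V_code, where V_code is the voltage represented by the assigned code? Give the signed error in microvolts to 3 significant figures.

−139 µV

Range is 1.7 V. LSB = 1.7 V / 2^12 ≈ 415.0 µV.
(V_in − V_min)/LSB = (0.635701 − (0)) × 4096/1.7 = 1531.6655 → nearest code k = 1532.
V_code = 0 + (1532/4096) × 1.7 = 0.6358398438 V.
V_in − V_code = 0.635701 − (0.6358398438) = −139 µV.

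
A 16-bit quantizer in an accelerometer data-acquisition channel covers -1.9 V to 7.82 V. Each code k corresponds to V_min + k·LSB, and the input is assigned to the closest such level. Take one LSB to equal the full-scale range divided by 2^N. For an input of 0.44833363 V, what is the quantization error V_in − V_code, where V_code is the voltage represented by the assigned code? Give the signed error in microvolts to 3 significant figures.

+55.4 µV

The full-scale span is 7.82 − (-1.9) = 9.72 V. LSB = 9.72 V / 2^16 ≈ 148.3 µV.
Position in LSBs: (0.44833363 − (-1.9)) × 65536/9.72 = 15833.3737; rounding gives k = 15833.
Reconstructed level: -1.9 + 15833 × 9.72/65536 V = 0.44827819824 V.
V_in − V_code = 0.44833363 − (0.44827819824) = +55.4 µV.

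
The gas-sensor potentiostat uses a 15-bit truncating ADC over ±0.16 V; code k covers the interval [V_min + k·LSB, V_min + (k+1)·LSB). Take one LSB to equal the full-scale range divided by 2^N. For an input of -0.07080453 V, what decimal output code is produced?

Range = 0.16 − (-0.16) = 0.32 V. LSB = 0.32 V / 2^15 ≈ 9.766 µV.
(V_in − V_min) × 2^15/range = (-0.07080453 − (-0.16)) × 32768/0.32 = 9133.616.
Floor → code = 9133.

9133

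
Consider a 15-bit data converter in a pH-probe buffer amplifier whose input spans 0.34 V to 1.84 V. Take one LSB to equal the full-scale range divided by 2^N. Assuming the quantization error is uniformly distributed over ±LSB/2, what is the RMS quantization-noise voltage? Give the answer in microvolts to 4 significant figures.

Span: 1.84 V − (0.34 V) = 1.5 V.
Step size = 1.5/32768 V = 45.7764 µV.
For a uniform distribution on [−LSB/2, +LSB/2], V_rms = LSB/√12 = 45.7764 µV/3.4641 = 13.21 µV.

13.21 µV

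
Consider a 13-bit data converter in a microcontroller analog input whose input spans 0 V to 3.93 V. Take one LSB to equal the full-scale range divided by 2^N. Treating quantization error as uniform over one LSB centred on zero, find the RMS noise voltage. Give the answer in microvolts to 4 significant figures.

138.5 µV

V_FS = 3.93 V.
LSB = 3.93 V ÷ 2^13 = 3.93/8192 V = 479.736 µV.
σ_q = LSB/√12 = 479.736 µV/3.4641 = 138.5 µV.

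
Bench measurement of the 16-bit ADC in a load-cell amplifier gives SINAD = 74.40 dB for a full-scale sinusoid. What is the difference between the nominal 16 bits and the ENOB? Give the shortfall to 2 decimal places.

N_eff = (74.40 − 1.76)/6.02 = 12.0664 bits.
Lost resolution: 16 − 12.0664 = 3.9336 bits.

3.93 bits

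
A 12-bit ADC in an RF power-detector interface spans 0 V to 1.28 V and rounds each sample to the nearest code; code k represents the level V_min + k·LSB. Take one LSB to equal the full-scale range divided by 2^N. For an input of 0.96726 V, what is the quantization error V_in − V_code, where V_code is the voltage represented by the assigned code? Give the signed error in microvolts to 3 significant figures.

+72.5 µV

Full-scale range = 1.28 V. LSB = 1.28 V / 2^12 ≈ 312.5 µV.
(0.96726 − (0)) / LSB = 0.96726 × 4096/1.28 = 3095.2320. Nearest integer: k = 3095.
V_code = 0 + (3095/4096) × 1.28 = 0.9671875000 V.
e = 0.96726 − (0.9671875000) = +72.5 µV.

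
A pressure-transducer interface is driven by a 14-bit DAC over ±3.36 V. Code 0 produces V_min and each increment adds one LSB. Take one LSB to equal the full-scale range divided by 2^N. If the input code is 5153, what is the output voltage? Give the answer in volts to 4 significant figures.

Range = 3.36 − (-3.36) = 6.72 V. LSB = 6.72 V / 2^14.
V_out = -3.36 + 5153 × (6.72/16384) V
      = -3.36 + 2.11354 = -1.24646 V.

-1.246 V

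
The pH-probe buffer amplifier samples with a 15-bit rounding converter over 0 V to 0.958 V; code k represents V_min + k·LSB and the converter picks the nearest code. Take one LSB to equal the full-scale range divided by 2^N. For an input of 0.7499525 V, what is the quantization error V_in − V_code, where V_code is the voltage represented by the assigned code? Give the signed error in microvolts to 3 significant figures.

Full-scale range = 0.958 V. LSB = 0.958 V / 2^15 ≈ 29.24 µV.
Position in LSBs: (0.7499525 − (0)) × 32768/0.958 = 25651.8200; rounding gives k = 25652.
V_code = 0 + (25652/32768) × 0.958 = 0.74995776367 V.
e = 0.7499525 − (0.74995776367) = −5.26 µV.

−5.26 µV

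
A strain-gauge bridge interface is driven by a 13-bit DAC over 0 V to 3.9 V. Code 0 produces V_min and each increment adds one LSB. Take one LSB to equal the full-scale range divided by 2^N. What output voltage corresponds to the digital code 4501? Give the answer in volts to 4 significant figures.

2.143 V

Range is 3.9 V. LSB = 3.9 V / 2^13.
V_out = V_min + code × LSB = 0 V + 4501 × 3.9 V / 8192
      = 0 V + 2.14281 V = 2.14281 V.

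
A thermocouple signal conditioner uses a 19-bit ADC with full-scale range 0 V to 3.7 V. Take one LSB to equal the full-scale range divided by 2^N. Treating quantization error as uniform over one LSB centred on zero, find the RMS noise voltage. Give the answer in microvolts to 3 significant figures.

2.04 µV

Full-scale range = 3.7 V.
One LSB is 3.7 V / 524288 = 7.0572 µV.
V_rms = LSB/√12 = 7.0572 µV / √12 = 2.04 µV.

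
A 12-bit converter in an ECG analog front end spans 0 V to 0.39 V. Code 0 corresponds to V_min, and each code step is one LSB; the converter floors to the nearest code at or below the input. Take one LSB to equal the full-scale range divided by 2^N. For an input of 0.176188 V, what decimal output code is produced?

Full-scale range = 0.39 V. LSB = 0.39 V / 2^12 ≈ 95.21 µV.
(V_in − V_min) × 2^12/range = (0.176188 − (0)) × 4096/0.39 = 1850.426.
Floor → code = 1850.

1850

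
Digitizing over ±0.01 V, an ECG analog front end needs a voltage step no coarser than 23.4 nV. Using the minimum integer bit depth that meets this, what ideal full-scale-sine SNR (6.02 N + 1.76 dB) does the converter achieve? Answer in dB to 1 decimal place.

Range = 0.01 − (-0.01) = 0.02 V.
0.02 V / 23.4 nV = 854700. Since 2^19 = 524288 and 2^20 = 1048576, N = 20.
SNR = 6.02 × 20 + 1.76 = 122.16 dB.

122.2 dB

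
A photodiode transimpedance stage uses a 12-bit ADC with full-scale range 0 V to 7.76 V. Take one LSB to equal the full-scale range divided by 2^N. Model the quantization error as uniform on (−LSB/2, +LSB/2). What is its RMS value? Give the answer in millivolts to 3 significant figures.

Span = 7.76 V.
Step size = 7.76/4096 V = 1.8945 mV.
σ_q = LSB/√12 = 1.8945 mV/3.4641 = 0.547 mV.

0.547 mV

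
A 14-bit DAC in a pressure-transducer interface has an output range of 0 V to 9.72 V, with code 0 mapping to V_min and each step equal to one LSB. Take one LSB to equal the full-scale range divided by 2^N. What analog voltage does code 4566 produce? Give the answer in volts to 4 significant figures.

V_FS = 9.72 V. LSB = 9.72 V / 2^14.
V_out = V_min + code × LSB = 0 V + 4566 × 9.72 V / 16384
      = 0 + 2.70883 = 2.70883 V.

2.709 V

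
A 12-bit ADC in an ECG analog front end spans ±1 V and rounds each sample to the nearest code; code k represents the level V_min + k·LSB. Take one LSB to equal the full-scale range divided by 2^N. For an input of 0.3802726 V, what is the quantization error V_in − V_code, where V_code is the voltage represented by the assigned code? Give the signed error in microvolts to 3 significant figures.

Range = 1 − (-1) = 2 V. LSB = 2 V / 2^12 ≈ 488.3 µV.
Position in LSBs: (0.3802726 − (-1)) × 4096/2 = 2826.7983; rounding gives k = 2827.
Reconstructed level: -1 + 2827 × 2/4096 V = 0.3803710938 V.
e = 0.3802726 − (0.3803710938) = −98.5 µV.

−98.5 µV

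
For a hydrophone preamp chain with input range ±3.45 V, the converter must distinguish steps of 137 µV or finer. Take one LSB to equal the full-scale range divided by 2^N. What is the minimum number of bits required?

Full-scale range = 3.45 V − (-3.45 V) = 6.9 V.
6.9 V / 137 µV = 50360. Since 2^15 = 32768 and 2^16 = 65536, N = 16.

16 bits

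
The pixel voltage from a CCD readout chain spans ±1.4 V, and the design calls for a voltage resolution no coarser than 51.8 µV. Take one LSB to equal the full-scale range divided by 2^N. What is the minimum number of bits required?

Full-scale range = 1.4 V − (-1.4 V) = 2.8 V.
Levels needed ≥ 2.8/51.8 µV = 54050. 2^16 = 65536 suffices, so N_min = 16.

16 bits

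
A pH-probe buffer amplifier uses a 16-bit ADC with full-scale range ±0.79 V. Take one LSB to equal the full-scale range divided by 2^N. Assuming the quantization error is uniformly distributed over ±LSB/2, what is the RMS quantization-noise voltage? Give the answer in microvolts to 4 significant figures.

6.960 µV

Range = 0.79 − (-0.79) = 1.58 V.
One LSB is 1.58 V / 65536 = 24.1089 µV.
For a uniform distribution on [−LSB/2, +LSB/2], V_rms = LSB/√12 = 24.1089 µV/3.4641 = 6.960 µV.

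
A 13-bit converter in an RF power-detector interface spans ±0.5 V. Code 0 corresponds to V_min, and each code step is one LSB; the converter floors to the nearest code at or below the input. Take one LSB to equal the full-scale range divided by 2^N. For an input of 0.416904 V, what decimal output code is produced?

7511

The full-scale span is 0.5 − (-0.5) = 1 V. LSB = 1 V / 2^13 ≈ 122.1 µV.
V_in − V_min = 0.416904 − (-0.5) = 0.916904 V.
Divide by LSB: 0.916904 × 8192/1 = 7511.2776.
Truncating gives code 7511.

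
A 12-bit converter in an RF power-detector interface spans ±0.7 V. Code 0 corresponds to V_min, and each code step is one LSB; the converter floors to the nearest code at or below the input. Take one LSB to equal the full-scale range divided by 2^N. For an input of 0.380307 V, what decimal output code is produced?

Span: 0.7 V − (-0.7 V) = 1.4 V. LSB = 1.4 V / 2^12 ≈ 341.8 µV.
V_in − V_min = 0.380307 − (-0.7) = 1.080307 V.
Divide by LSB: 1.080307 × 4096/1.4 = 3160.6696.
Truncating gives code 3160.

3160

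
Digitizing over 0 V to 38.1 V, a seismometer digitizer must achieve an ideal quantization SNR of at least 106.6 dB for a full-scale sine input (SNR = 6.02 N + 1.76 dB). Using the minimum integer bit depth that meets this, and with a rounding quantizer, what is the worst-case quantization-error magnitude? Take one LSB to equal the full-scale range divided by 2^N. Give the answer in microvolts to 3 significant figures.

Span = 38.1 V.
Required N = ⌈(106.6 − 1.76)/6.02⌉ = ⌈17.415⌉ = 18.
Step size = 38.1/262144 V = 145.34 µV.
Max error for round-to-nearest is LSB/2 = 72.7 µV.

72.7 µV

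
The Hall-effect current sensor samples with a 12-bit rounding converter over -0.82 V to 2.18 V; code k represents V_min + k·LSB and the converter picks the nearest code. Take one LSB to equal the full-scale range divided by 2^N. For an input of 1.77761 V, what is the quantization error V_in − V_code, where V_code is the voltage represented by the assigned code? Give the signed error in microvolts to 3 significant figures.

−290 µV

Full-scale range = 2.18 V − (-0.82 V) = 3 V. LSB = 3 V / 2^12 ≈ 0.7324 mV.
(V_in − V_min)/LSB = (1.77761 − (-0.82)) × 4096/3 = 3546.6035 → nearest code k = 3547.
Reconstructed level: -0.82 + 3547 × 3/4096 V = 1.777900391 V.
V_in − V_code = 1.77761 − (1.777900391) = −290 µV.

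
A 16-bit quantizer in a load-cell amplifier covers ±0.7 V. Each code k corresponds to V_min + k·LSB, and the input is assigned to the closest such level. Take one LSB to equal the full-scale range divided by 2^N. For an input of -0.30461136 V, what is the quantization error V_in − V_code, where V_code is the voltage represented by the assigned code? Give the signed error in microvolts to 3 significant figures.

−6.26 µV

The full-scale span is 0.7 − (-0.7) = 1.4 V. LSB = 1.4 V / 2^16 ≈ 21.36 µV.
(-0.30461136 − (-0.7)) / LSB = 0.39538864 × 65536/1.4 = 18508.7071. Nearest integer: k = 18509.
Reconstructed level: -0.7 + 18509 × 1.4/65536 V = -0.30460510254 V.
Error = V_in − V_code = -0.30461136 − (-0.30460510254) = −6.26 µV.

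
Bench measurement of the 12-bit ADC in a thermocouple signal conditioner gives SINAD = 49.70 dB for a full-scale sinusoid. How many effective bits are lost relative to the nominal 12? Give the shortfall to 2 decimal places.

4.04 bits

ENOB = (SINAD − 1.76)/6.02 = (49.70 − 1.76)/6.02 = 7.9635 bits.
12 − 7.9635 = 4.04 bits below nominal.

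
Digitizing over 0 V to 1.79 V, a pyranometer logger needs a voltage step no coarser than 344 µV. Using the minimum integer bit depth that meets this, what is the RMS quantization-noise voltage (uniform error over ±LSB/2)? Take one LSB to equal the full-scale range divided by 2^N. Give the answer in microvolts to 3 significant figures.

Span = 1.79 V.
Required number of levels: 1.79/344 µV = 5203.5; smallest N with 2^N ≥ that is 13.
LSB = 1.79 V ÷ 2^13 = 1.79/8192 V = 218.51 µV.
V_rms = LSB/√12 = 63.1 µV.

63.1 µV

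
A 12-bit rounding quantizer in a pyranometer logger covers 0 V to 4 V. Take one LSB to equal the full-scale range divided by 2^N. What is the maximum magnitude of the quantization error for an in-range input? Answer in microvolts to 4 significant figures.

488.3 µV

V_FS = 4 V.
One LSB is 4 V / 4096 = 0.976563 mV.
|e|_max = LSB/2 = 488.3 µV.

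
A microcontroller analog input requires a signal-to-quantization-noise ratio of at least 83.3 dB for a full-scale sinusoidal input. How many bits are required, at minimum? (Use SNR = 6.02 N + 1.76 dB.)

14 bits

N ≥ (83.3 − 1.76)/6.02 = 13.545 → N_min = 14.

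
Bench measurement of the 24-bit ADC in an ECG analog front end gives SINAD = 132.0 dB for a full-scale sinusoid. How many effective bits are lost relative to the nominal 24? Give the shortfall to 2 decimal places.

2.37 bits

Effective bits = (132.0 − 1.76)/6.02 = 21.6346.
Lost resolution: 24 − 21.6346 = 2.3654 bits.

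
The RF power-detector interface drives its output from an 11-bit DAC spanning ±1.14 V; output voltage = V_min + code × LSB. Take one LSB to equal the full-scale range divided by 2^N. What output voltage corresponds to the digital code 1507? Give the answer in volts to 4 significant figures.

0.5377 V

Full-scale range = 1.14 V − (-1.14 V) = 2.28 V. LSB = 2.28 V / 2^11.
V_out = -1.14 + 1507 × (2.28/2048) V
      = -1.14 V + 1.67771 V = 0.537715 V.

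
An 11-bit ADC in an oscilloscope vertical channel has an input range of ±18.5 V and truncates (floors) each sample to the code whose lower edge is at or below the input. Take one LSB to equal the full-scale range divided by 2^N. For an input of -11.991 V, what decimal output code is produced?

360

The full-scale span is 18.5 − (-18.5) = 37 V. LSB = 37 V / 2^11 ≈ 18.07 mV.
V_in − V_min = -11.991 − (-18.5) = 6.509 V.
Divide by LSB: 6.509 × 2048/37 = 360.2819.
Truncating gives code 360.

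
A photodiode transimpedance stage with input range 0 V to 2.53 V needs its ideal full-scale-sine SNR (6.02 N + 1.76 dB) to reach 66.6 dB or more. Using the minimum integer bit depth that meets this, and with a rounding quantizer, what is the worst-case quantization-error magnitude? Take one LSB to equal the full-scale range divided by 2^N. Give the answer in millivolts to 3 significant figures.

V_FS = 2.53 V.
Solving 6.02 N ≥ 66.6 − 1.76: N ≥ 10.771. Round up → N = 11.
One LSB is 2.53 V / 2048 = 1.2354 mV.
Half an LSB is 0.618 mV.

0.618 mV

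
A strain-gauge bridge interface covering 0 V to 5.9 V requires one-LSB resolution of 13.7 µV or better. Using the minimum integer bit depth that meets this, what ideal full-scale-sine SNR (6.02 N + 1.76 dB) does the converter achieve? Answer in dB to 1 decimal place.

116.1 dB

Span = 5.9 V.
5.9 V / 13.7 µV = 430700. Since 2^18 = 262144 and 2^19 = 524288, N = 19.
6.02(19) + 1.76 = 116.14 dB.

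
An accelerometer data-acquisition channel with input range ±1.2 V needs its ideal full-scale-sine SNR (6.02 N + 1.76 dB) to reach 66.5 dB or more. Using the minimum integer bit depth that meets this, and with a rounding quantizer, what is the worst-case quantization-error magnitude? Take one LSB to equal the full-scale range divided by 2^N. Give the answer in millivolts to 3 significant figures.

0.586 mV

Span: 1.2 V − (-1.2 V) = 2.4 V.
N ≥ (66.5 − 1.76)/6.02 = 10.754 → N_min = 11.
Step size = 2.4/2048 V = 1.1719 mV.
|e|_max = LSB/2 = 0.586 mV.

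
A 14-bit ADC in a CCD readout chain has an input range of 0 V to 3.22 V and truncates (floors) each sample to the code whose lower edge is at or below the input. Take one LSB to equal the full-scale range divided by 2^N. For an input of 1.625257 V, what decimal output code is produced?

Span = 3.22 V. LSB = 3.22 V / 2^14 ≈ 196.5 µV.
V_in − V_min = 1.625257 − (0) = 1.625257 V.
Divide by LSB: 1.625257 × 16384/3.22 = 8269.6306.
Truncating gives code 8269.

8269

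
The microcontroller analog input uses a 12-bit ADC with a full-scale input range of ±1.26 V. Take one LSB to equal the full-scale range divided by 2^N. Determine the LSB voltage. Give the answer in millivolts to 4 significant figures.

Range = 1.26 − (-1.26) = 2.52 V.
There are 2^12 = 4096 steps.
LSB = 2.52 V / 2^12 = 0.6152 mV.

0.6152 mV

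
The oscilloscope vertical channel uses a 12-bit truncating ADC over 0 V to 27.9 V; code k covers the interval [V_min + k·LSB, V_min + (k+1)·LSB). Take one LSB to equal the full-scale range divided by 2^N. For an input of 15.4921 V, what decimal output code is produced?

Full-scale range = 27.9 V. LSB = 27.9 V / 2^12 ≈ 6.812 mV.
V_in − V_min = 15.4921 − (0) = 15.4921 V.
Divide by LSB: 15.4921 × 4096/27.9 = 2274.3958.
Truncating gives code 2274.

2274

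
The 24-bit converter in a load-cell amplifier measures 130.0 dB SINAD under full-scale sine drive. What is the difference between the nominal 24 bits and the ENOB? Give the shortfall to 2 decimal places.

ENOB = (SINAD − 1.76)/6.02 = (130.0 − 1.76)/6.02 = 21.3023 bits.
24 − 21.3023 = 2.70 bits below nominal.

2.70 bits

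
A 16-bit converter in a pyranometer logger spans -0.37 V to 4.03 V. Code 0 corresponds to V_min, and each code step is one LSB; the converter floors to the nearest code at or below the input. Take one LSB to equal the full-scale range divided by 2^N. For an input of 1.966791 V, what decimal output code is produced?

34805

The full-scale span is 4.03 − (-0.37) = 4.4 V. LSB = 4.4 V / 2^16 ≈ 67.14 µV.
code = ⌊(V_in − V_min)/LSB⌋ = ⌊(V_in − V_min) × 2^16 / range⌋
     = ⌊(1.966791 − (-0.37)) × 65536 / 4.4⌋ = ⌊2.336791 × 65536/4.4⌋
     = ⌊34805.440⌋ = 34805.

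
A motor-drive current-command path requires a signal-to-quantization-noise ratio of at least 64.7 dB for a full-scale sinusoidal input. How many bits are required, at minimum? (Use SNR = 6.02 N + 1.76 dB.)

6.02 N + 1.76 ≥ 64.7 gives N ≥ 10.455, so the minimum integer is 11.

11 bits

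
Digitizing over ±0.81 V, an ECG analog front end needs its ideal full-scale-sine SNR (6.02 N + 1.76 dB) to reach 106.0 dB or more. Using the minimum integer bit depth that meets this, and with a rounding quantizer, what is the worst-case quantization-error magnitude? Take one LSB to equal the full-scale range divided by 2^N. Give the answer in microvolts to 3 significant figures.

3.09 µV

Full-scale range = 0.81 V − (-0.81 V) = 1.62 V.
N ≥ (106.0 − 1.76)/6.02 = 17.316 → N_min = 18.
LSB = 1.62 V / 2^18 = 6.1798 µV.
Half an LSB is 3.09 µV.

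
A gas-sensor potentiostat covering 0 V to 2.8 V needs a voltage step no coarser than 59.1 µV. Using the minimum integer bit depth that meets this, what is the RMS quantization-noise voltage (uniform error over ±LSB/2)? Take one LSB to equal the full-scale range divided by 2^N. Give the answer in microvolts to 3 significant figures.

12.3 µV

Range is 2.8 V.
Need 2^N ≥ 2.8 V / 59.1 µV = 47380 → N_min = 16.
Step size = 2.8/65536 V = 42.725 µV.
σ_q = LSB/√12 = 42.725 µV/3.4641 = 12.3 µV.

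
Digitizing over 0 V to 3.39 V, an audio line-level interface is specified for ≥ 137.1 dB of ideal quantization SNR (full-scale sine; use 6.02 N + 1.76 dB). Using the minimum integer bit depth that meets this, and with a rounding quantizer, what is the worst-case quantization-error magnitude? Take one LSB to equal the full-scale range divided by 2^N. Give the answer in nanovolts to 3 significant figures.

V_FS = 3.39 V.
Required N = ⌈(137.1 − 1.76)/6.02⌉ = ⌈22.482⌉ = 23.
One LSB is 3.39 V / 8388608 = 404.12 nV.
Max error for round-to-nearest is LSB/2 = 202 nV.

202 nV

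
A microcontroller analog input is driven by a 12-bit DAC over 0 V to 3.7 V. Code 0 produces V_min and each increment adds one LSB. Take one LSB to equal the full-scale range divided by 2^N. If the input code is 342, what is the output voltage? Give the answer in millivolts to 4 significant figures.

308.9 mV

Full-scale range = 3.7 V. LSB = 3.7 V / 2^12.
V_out = 0 + 342 × (3.7/4096) V
      = 0 V + 0.308936 V = 0.308936 V.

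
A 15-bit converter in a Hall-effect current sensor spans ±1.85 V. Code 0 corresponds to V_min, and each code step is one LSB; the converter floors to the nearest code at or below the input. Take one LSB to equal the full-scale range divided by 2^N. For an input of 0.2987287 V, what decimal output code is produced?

19029

Full-scale range = 1.85 V − (-1.85 V) = 3.7 V. LSB = 3.7 V / 2^15 ≈ 112.9 µV.
code = ⌊(V_in − V_min)/LSB⌋ = ⌊(V_in − V_min) × 2^15 / range⌋
     = ⌊(0.2987287 − (-1.85)) × 32768 / 3.7⌋ = ⌊2.1487287 × 32768/3.7⌋
     = ⌊19029.606⌋ = 19029.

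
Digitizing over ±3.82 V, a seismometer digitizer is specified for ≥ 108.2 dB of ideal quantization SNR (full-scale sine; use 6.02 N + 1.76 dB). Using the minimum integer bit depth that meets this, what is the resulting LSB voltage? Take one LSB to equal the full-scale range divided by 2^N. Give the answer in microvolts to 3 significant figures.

29.1 µV

Span: 3.82 V − (-3.82 V) = 7.64 V.
Solving 6.02 N ≥ 108.2 − 1.76: N ≥ 17.681. Round up → N = 18.
LSB = 7.64 V / 2^18 = 29.1 µV.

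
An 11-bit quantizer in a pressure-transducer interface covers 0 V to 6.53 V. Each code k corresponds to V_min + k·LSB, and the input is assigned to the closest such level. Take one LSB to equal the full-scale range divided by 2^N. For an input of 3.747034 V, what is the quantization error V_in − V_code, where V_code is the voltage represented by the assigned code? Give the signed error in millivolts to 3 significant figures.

V_FS = 6.53 V. LSB = 6.53 V / 2^11 ≈ 3.188 mV.
(3.747034 − (0)) / LSB = 3.747034 × 2048/6.53 = 1175.1800. Nearest integer: k = 1175.
Reconstructed level: 0 + 1175 × 6.53/2048 V = 3.746459961 V.
e = 3.747034 − (3.746459961) = +0.574 mV.

+0.574 mV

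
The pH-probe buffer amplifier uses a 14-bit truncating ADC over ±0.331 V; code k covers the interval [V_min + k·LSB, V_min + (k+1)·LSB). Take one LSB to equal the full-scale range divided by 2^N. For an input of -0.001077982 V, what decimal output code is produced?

Full-scale range = 0.331 V − (-0.331 V) = 0.662 V. LSB = 0.662 V / 2^14 ≈ 40.41 µV.
code = ⌊(V_in − V_min)/LSB⌋ = ⌊(V_in − V_min) × 2^14 / range⌋
     = ⌊(-0.001077982 − (-0.331)) × 16384 / 0.662⌋ = ⌊0.329922018 × 16384/0.662⌋
     = ⌊8165.321⌋ = 8165.

8165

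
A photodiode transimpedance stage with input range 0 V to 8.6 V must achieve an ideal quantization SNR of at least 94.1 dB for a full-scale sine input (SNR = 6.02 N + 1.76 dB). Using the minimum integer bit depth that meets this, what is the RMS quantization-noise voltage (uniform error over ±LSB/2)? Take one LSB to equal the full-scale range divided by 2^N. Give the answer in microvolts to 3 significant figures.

37.9 µV

V_FS = 8.6 V.
N ≥ (94.1 − 1.76)/6.02 = 15.339 → N_min = 16.
Step size = 8.6/65536 V = 131.23 µV.
σ_q = LSB/√12 = 131.23 µV/3.4641 = 37.9 µV.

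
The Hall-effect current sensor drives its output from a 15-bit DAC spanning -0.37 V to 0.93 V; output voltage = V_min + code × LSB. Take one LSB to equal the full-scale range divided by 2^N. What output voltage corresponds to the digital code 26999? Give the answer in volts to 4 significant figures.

0.7011 V

Range = 0.93 − (-0.37) = 1.3 V. LSB = 1.3 V / 2^15.
Output = V_min + (26999/32768) × range = -0.37 + 0.823944 × 1.3 V
      = -0.37 V + 1.07113 V = 0.701127 V.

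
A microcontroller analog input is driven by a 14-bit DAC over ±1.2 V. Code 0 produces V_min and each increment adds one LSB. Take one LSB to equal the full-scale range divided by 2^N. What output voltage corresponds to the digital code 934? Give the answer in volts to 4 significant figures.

Range = 1.2 − (-1.2) = 2.4 V. LSB = 2.4 V / 2^14.
V_out = -1.2 + 934 × (2.4/16384) V
      = -1.2 + 0.136816 = -1.06318 V.

-1.063 V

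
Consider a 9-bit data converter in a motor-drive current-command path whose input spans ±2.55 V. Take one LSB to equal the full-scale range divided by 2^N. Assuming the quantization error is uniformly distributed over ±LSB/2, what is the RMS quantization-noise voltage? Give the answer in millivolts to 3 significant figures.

2.88 mV

The full-scale span is 2.55 − (-2.55) = 5.1 V.
One LSB is 5.1 V / 512 = 9.9609 mV.
V_rms = LSB/√12 = 9.9609 mV / √12 = 2.88 mV.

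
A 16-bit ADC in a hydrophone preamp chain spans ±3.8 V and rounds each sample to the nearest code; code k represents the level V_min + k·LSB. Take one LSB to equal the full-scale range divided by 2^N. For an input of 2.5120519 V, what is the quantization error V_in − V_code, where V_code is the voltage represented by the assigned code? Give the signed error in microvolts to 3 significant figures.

The full-scale span is 3.8 − (-3.8) = 7.6 V. LSB = 7.6 V / 2^16 ≈ 116.0 µV.
(2.5120519 − (-3.8)) / LSB = 6.3120519 × 65536/7.6 = 54429.8202. Nearest integer: k = 54430.
V_code = -3.8 + (54430/65536) × 7.6 = 2.5120727539 V.
Error = V_in − V_code = 2.5120519 − (2.5120727539) = −20.9 µV.

−20.9 µV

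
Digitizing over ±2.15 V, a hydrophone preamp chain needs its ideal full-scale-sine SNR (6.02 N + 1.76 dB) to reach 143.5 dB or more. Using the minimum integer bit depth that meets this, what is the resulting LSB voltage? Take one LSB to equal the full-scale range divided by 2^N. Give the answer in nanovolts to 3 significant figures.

256 nV

Span: 2.15 V − (-2.15 V) = 4.3 V.
Required N = ⌈(143.5 − 1.76)/6.02⌉ = ⌈23.545⌉ = 24.
LSB = 4.3 V / 2^24 = 256 nV.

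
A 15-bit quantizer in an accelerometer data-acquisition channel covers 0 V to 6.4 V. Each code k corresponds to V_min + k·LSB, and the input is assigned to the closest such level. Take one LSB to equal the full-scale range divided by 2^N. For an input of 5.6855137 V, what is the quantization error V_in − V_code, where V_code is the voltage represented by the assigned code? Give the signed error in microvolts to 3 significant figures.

Span = 6.4 V. LSB = 6.4 V / 2^15 ≈ 195.3 µV.
Position in LSBs: (5.6855137 − (0)) × 32768/6.4 = 29109.8301; rounding gives k = 29110.
V_code = 0 + (29110/32768) × 6.4 = 5.6855468750 V.
V_in − V_code = 5.6855137 − (5.6855468750) = −33.2 µV.

−33.2 µV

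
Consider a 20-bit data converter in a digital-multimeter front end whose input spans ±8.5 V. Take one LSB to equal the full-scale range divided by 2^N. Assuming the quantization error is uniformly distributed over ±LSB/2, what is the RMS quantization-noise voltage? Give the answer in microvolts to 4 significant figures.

The full-scale span is 8.5 − (-8.5) = 17 V.
One LSB is 17 V / 1048576 = 16.2125 µV.
For a uniform distribution on [−LSB/2, +LSB/2], V_rms = LSB/√12 = 16.2125 µV/3.4641 = 4.680 µV.

4.680 µV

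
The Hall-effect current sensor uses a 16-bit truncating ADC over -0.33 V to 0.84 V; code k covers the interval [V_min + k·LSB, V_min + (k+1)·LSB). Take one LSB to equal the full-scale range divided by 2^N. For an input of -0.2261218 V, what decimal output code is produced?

5818

Span: 0.84 V − (-0.33 V) = 1.17 V. LSB = 1.17 V / 2^16 ≈ 17.85 µV.
code = ⌊(V_in − V_min)/LSB⌋ = ⌊(V_in − V_min) × 2^16 / range⌋
     = ⌊(-0.2261218 − (-0.33)) × 65536 / 1.17⌋ = ⌊0.1038782 × 65536/1.17⌋
     = ⌊5818.600⌋ = 5818.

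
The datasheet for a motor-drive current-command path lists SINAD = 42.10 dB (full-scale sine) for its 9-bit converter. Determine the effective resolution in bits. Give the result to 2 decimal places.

6.70 bits

ENOB = (42.10 − 1.76)/6.02 = 6.7010 bits.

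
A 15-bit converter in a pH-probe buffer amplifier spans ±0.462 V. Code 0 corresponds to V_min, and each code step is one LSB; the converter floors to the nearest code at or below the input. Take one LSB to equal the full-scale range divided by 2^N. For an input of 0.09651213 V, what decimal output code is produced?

The full-scale span is 0.462 − (-0.462) = 0.924 V. LSB = 0.924 V / 2^15 ≈ 28.20 µV.
code = ⌊(V_in − V_min)/LSB⌋ = ⌊(V_in − V_min) × 2^15 / range⌋
     = ⌊(0.09651213 − (-0.462)) × 32768 / 0.924⌋ = ⌊0.55851213 × 32768/0.924⌋
     = ⌊19806.629⌋ = 19806.

19806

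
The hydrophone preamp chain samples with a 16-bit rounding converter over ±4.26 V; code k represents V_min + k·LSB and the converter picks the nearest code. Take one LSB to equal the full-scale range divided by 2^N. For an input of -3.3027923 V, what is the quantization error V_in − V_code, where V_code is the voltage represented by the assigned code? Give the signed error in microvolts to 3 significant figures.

−18.3 µV

Range = 4.26 − (-4.26) = 8.52 V. LSB = 8.52 V / 2^16 ≈ 130.0 µV.
(-3.3027923 − (-4.26)) / LSB = 0.9572077 × 65536/8.52 = 7362.8596. Nearest integer: k = 7363.
Reconstructed level: -4.26 + 7363 × 8.52/65536 V = -3.3027740479 V.
e = -3.3027923 − (-3.3027740479) = −18.3 µV.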